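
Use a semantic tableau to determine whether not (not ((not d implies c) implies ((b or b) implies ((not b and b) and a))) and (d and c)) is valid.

Not valid

Assume the negation and expand:
Initial set: {not not (not ((not d implies c) implies ((b or b) implies ((not b and b) and a))) and (d and c))}.
not not (not ((not d implies c) implies ((b or b) implies ((not b and b) and a))) and (d and c)): α-rule — add not ((not d implies c) implies ((b or b) implies ((not b and b) and a))), (d and c).
not ((not d implies c) implies ((b or b) implies ((not b and b) and a))): α-rule — add (not d implies c), not ((b or b) implies ((not b and b) and a)).
(d and c): α-rule — add d, c.
not ((b or b) implies ((not b and b) and a)): α-rule — add (b or b), not ((not b and b) and a).
(not d implies c): β-rule — branch into not not d  //  c.
  branch 1 (add not not d):
    (b or b): β-rule — branch into b  //  b.
      branch 1.1 (add b):
        not ((not b and b) and a): β-rule — branch into not (not b and b)  //  not a.
          branch 1.1.1 (add not (not b and b)):
            not (not b and b): β-rule — branch into not not b  //  not b.
              branch 1.1.1.1 (add not not b):
                ○ open, literals {b=1, c=1, d=1}.
              branch 1.1.1.2 (add not b):
                × closes — contains both b and not b.
          branch 1.1.2 (add not a):
            ○ open, literals {a=0, b=1, c=1, d=1}.
      branch 1.2 (add b):
        not ((not b and b) and a): β-rule — branch into not (not b and b)  //  not a.
          branch 1.2.1 (add not (not b and b)):
            not (not b and b): β-rule — branch into not not b  //  not b.
              branch 1.2.1.1 (add not not b):
                ○ open, literals {b=1, c=1, d=1}.
              branch 1.2.1.2 (add not b):
                × closes — contains both b and not b.
          branch 1.2.2 (add not a):
            ○ open, literals {a=0, b=1, c=1, d=1}.
  branch 2 (add c):
    (b or b): β-rule — branch into b  //  b.
      branch 2.1 (add b):
        not ((not b and b) and a): β-rule — branch into not (not b and b)  //  not a.
          branch 2.1.1 (add not (not b and b)):
            not (not b and b): β-rule — branch into not not b  //  not b.
              branch 2.1.1.1 (add not not b):
                ○ open, literals {b=1, c=1, d=1}.
              branch 2.1.1.2 (add not b):
                × closes — contains both b and not b.
          branch 2.1.2 (add not a):
            ○ open, literals {a=0, b=1, c=1, d=1}.
      branch 2.2 (add b):
        not ((not b and b) and a): β-rule — branch into not (not b and b)  //  not a.
          branch 2.2.1 (add not (not b and b)):
            not (not b and b): β-rule — branch into not not b  //  not b.
              branch 2.2.1.1 (add not not b):
                ○ open, literals {b=1, c=1, d=1}.
              branch 2.2.1.2 (add not b):
                × closes — contains both b and not b.
          branch 2.2.2 (add not a):
            ○ open, literals {a=0, b=1, c=1, d=1}.
4 branches closed, 8 open.
An open branch gives a countermodel: b=1, c=1, d=1 (unmentioned atoms arbitrary); under it the original formula is false.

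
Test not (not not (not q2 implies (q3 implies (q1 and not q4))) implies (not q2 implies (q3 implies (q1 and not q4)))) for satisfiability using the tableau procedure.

Unsatisfiable

Initial set: {not (not not (not q2 implies (q3 implies (q1 and not q4))) implies (not q2 implies (q3 implies (q1 and not q4))))}.
not (not not (not q2 implies (q3 implies (q1 and not q4))) implies (not q2 implies (q3 implies (q1 and not q4)))): α-rule — add not not (not q2 implies (q3 implies (q1 and not q4))), not (not q2 implies (q3 implies (q1 and not q4))).
not not (not q2 implies (q3 implies (q1 and not q4))): drop double negation, giving (not q2 implies (q3 implies (q1 and not q4))).
not (not q2 implies (q3 implies (q1 and not q4))): α-rule — add not q2, not (q3 implies (q1 and not q4)).
not (q3 implies (q1 and not q4)): α-rule — add q3, not (q1 and not q4).
(not q2 implies (q3 implies (q1 and not q4))): β-rule — branch into not not q2  //  (q3 implies (q1 and not q4)).
  branch 1 (add not not q2):
    × closes — contains both q2 and not q2.
  branch 2 (add (q3 implies (q1 and not q4))):
    not (q1 and not q4): β-rule — branch into not q1  //  not not q4.
      branch 2.1 (add not q1):
        (q3 implies (q1 and not q4)): β-rule — branch into not q3  //  (q1 and not q4).
          branch 2.1.1 (add not q3):
            × closes — contains both q3 and not q3.
          branch 2.1.2 (add (q1 and not q4)):
            (q1 and not q4): α-rule — add q1, not q4.
            × closes — contains both q1 and not q1.
      branch 2.2 (add not not q4):
        (q3 implies (q1 and not q4)): β-rule — branch into not q3  //  (q1 and not q4).
          branch 2.2.1 (add not q3):
            × closes — contains both q3 and not q3.
          branch 2.2.2 (add (q1 and not q4)):
            (q1 and not q4): α-rule — add q1, not q4.
            × closes — contains both q4 and not q4.
All 5 branches close.
Every branch closed; the formula is unsatisfiable.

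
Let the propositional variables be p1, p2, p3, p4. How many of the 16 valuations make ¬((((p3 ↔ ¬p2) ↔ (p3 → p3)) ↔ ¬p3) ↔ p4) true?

Initial set: {¬((((p3 ↔ ¬p2) ↔ (p3 → p3)) ↔ ¬p3) ↔ p4)}.
¬((((p3 ↔ ¬p2) ↔ (p3 → p3)) ↔ ¬p3) ↔ p4): β-rule — branch into (((p3 ↔ ¬p2) ↔ (p3 → p3)) ↔ ¬p3), ¬p4  //  ¬(((p3 ↔ ¬p2) ↔ (p3 → p3)) ↔ ¬p3), p4.
  branch 1 (add (((p3 ↔ ¬p2) ↔ (p3 → p3)) ↔ ¬p3), ¬p4):
    (((p3 ↔ ¬p2) ↔ (p3 → p3)) ↔ ¬p3): β-rule — branch into ((p3 ↔ ¬p2) ↔ (p3 → p3)), ¬p3  //  ¬((p3 ↔ ¬p2) ↔ (p3 → p3)), ¬¬p3.
      branch 1.1 (add ((p3 ↔ ¬p2) ↔ (p3 → p3)), ¬p3):
        ((p3 ↔ ¬p2) ↔ (p3 → p3)): β-rule — branch into (p3 ↔ ¬p2), (p3 → p3)  //  ¬(p3 ↔ ¬p2), ¬(p3 → p3).
          branch 1.1.1 (add (p3 ↔ ¬p2), (p3 → p3)):
            (p3 ↔ ¬p2): β-rule — branch into p3, ¬p2  //  ¬p3, ¬¬p2.
              branch 1.1.1.1 (add p3, ¬p2):
                × closes — contains both p3 and ¬p3.
              branch 1.1.1.2 (add ¬p3, ¬¬p2):
                (p3 → p3): β-rule — branch into ¬p3  //  p3.
                  branch 1.1.1.2.1 (add ¬p3):
                    ○ open, literals {p2=true, p3=false, p4=false}.
                  branch 1.1.1.2.2 (add p3):
                    × closes — contains both p3 and ¬p3.
          branch 1.1.2 (add ¬(p3 ↔ ¬p2), ¬(p3 → p3)):
            ¬(p3 → p3): α-rule — add p3, ¬p3.
            × closes — contains both p3 and ¬p3.
      branch 1.2 (add ¬((p3 ↔ ¬p2) ↔ (p3 → p3)), ¬¬p3):
        ¬((p3 ↔ ¬p2) ↔ (p3 → p3)): β-rule — branch into (p3 ↔ ¬p2), ¬(p3 → p3)  //  ¬(p3 ↔ ¬p2), (p3 → p3).
          branch 1.2.1 (add (p3 ↔ ¬p2), ¬(p3 → p3)):
            ¬(p3 → p3): α-rule — add p3, ¬p3.
            × closes — contains both p3 and ¬p3.
          branch 1.2.2 (add ¬(p3 ↔ ¬p2), (p3 → p3)):
            ¬(p3 ↔ ¬p2): β-rule — branch into p3, ¬¬p2  //  ¬p3, ¬p2.
              branch 1.2.2.1 (add p3, ¬¬p2):
                (p3 → p3): β-rule — branch into ¬p3  //  p3.
                  branch 1.2.2.1.1 (add ¬p3):
                    × closes — contains both p3 and ¬p3.
                  branch 1.2.2.1.2 (add p3):
                    ○ open, literals {p2=true, p3=true, p4=false}.
              branch 1.2.2.2 (add ¬p3, ¬p2):
                × closes — contains both p3 and ¬p3.
  branch 2 (add ¬(((p3 ↔ ¬p2) ↔ (p3 → p3)) ↔ ¬p3), p4):
    ¬(((p3 ↔ ¬p2) ↔ (p3 → p3)) ↔ ¬p3): β-rule — branch into ((p3 ↔ ¬p2) ↔ (p3 → p3)), ¬¬p3  //  ¬((p3 ↔ ¬p2) ↔ (p3 → p3)), ¬p3.
      branch 2.1 (add ((p3 ↔ ¬p2) ↔ (p3 → p3)), ¬¬p3):
        ((p3 ↔ ¬p2) ↔ (p3 → p3)): β-rule — branch into (p3 ↔ ¬p2), (p3 → p3)  //  ¬(p3 ↔ ¬p2), ¬(p3 → p3).
          branch 2.1.1 (add (p3 ↔ ¬p2), (p3 → p3)):
            (p3 ↔ ¬p2): β-rule — branch into p3, ¬p2  //  ¬p3, ¬¬p2.
              branch 2.1.1.1 (add p3, ¬p2):
                (p3 → p3): β-rule — branch into ¬p3  //  p3.
                  branch 2.1.1.1.1 (add ¬p3):
                    × closes — contains both p3 and ¬p3.
                  branch 2.1.1.1.2 (add p3):
                    ○ open, literals {p2=false, p3=true, p4=true}.
              branch 2.1.1.2 (add ¬p3, ¬¬p2):
                × closes — contains both p3 and ¬p3.
          branch 2.1.2 (add ¬(p3 ↔ ¬p2), ¬(p3 → p3)):
            ¬(p3 → p3): α-rule — add p3, ¬p3.
            × closes — contains both p3 and ¬p3.
      branch 2.2 (add ¬((p3 ↔ ¬p2) ↔ (p3 → p3)), ¬p3):
        ¬((p3 ↔ ¬p2) ↔ (p3 → p3)): β-rule — branch into (p3 ↔ ¬p2), ¬(p3 → p3)  //  ¬(p3 ↔ ¬p2), (p3 → p3).
          branch 2.2.1 (add (p3 ↔ ¬p2), ¬(p3 → p3)):
            ¬(p3 → p3): α-rule — add p3, ¬p3.
            × closes — contains both p3 and ¬p3.
          branch 2.2.2 (add ¬(p3 ↔ ¬p2), (p3 → p3)):
            ¬(p3 ↔ ¬p2): β-rule — branch into p3, ¬¬p2  //  ¬p3, ¬p2.
              branch 2.2.2.1 (add p3, ¬¬p2):
                × closes — contains both p3 and ¬p3.
              branch 2.2.2.2 (add ¬p3, ¬p2):
                (p3 → p3): β-rule — branch into ¬p3  //  p3.
                  branch 2.2.2.2.1 (add ¬p3):
                    ○ open, literals {p2=false, p3=false, p4=true}.
                  branch 2.2.2.2.2 (add p3):
                    × closes — contains both p3 and ¬p3.
12 branches closed, 4 open.
Each open branch fixes some atoms; the unmentioned ones are free. Counting distinct full assignments: branch {p2=true, p3=false, p4=false} (p1) contributes 2 new; branch {p2=true, p3=true, p4=false} (p1) contributes 2 new; branch {p2=false, p3=true, p4=true} (p1) contributes 2 new; branch {p2=false, p3=false, p4=true} (p1) contributes 2 new. Total: 8.

8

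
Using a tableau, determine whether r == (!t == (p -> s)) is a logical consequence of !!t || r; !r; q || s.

No

Initial set: {(!!t || r); !r; (q || s); !(r == (!t == (p -> s)))}.
(!!t || r): β-rule — branch into !!t  //  r.
  branch 1 (add !!t):
    !!t: drop double negation, giving t.
    (q || s): β-rule — branch into q  //  s.
      branch 1.1 (add q):
        !(r == (!t == (p -> s))): β-rule — branch into r, !(!t == (p -> s))  //  !r, (!t == (p -> s)).
          branch 1.1.1 (add r, !(!t == (p -> s))):
            × closes — contains both r and !r.
          branch 1.1.2 (add !r, (!t == (p -> s))):
            (!t == (p -> s)): β-rule — branch into !t, (p -> s)  //  !!t, !(p -> s).
              branch 1.1.2.1 (add !t, (p -> s)):
                × closes — contains both t and !t.
              branch 1.1.2.2 (add !!t, !(p -> s)):
                !(p -> s): α-rule — add p, !s.
                ○ open, literals {p=1, q=1, r=0, s=0, t=1}.
      branch 1.2 (add s):
        !(r == (!t == (p -> s))): β-rule — branch into r, !(!t == (p -> s))  //  !r, (!t == (p -> s)).
          branch 1.2.1 (add r, !(!t == (p -> s))):
            × closes — contains both r and !r.
          branch 1.2.2 (add !r, (!t == (p -> s))):
            (!t == (p -> s)): β-rule — branch into !t, (p -> s)  //  !!t, !(p -> s).
              branch 1.2.2.1 (add !t, (p -> s)):
                × closes — contains both t and !t.
              branch 1.2.2.2 (add !!t, !(p -> s)):
                !(p -> s): α-rule — add p, !s.
                × closes — contains both s and !s.
  branch 2 (add r):
    × closes — contains both r and !r.
6 branches closed, 1 open.
An open branch gives a countermodel: p=1, q=1, r=0, s=0, t=1 (unmentioned atoms arbitrary); the premises hold there but the conclusion fails.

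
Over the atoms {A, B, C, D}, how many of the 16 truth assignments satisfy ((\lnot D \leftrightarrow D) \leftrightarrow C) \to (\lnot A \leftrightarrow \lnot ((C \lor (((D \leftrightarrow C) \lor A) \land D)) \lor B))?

Initial set: {T (((\lnot D \leftrightarrow D) \leftrightarrow C) \to (\lnot A \leftrightarrow \lnot ((C \lor (((D \leftrightarrow C) \lor A) \land D)) \lor B)))}.
T (((\lnot D \leftrightarrow D) \leftrightarrow C) \to (\lnot A \leftrightarrow \lnot ((C \lor (((D \leftrightarrow C) \lor A) \land D)) \lor B))): β-rule — branch into F ((\lnot D \leftrightarrow D) \leftrightarrow C)  //  T (\lnot A \leftrightarrow \lnot ((C \lor (((D \leftrightarrow C) \lor A) \land D)) \lor B)).
  branch 1 (add F ((\lnot D \leftrightarrow D) \leftrightarrow C)):
    F ((\lnot D \leftrightarrow D) \leftrightarrow C): β-rule — branch into T (\lnot D \leftrightarrow D), F C  //  F (\lnot D \leftrightarrow D), T C.
      branch 1.1 (add T (\lnot D \leftrightarrow D), F C):
        T (\lnot D \leftrightarrow D): β-rule — branch into T \lnot D, T D  //  F \lnot D, F D.
          branch 1.1.1 (add T \lnot D, T D):
            × closes — contains both D and \lnot D.
          branch 1.1.2 (add F \lnot D, F D):
            × closes — contains both D and \lnot D.
      branch 1.2 (add F (\lnot D \leftrightarrow D), T C):
        F (\lnot D \leftrightarrow D): β-rule — branch into T \lnot D, F D  //  F \lnot D, T D.
          branch 1.2.1 (add T \lnot D, F D):
            ○ open, literals {C=true, D=false}.
          branch 1.2.2 (add F \lnot D, T D):
            ○ open, literals {C=true, D=true}.
  branch 2 (add T (\lnot A \leftrightarrow \lnot ((C \lor (((D \leftrightarrow C) \lor A) \land D)) \lor B))):
    T (\lnot A \leftrightarrow \lnot ((C \lor (((D \leftrightarrow C) \lor A) \land D)) \lor B)): β-rule — branch into T \lnot A, T \lnot ((C \lor (((D \leftrightarrow C) \lor A) \land D)) \lor B)  //  F \lnot A, F \lnot ((C \lor (((D \leftrightarrow C) \lor A) \land D)) \lor B).
      branch 2.1 (add T \lnot A, T \lnot ((C \lor (((D \leftrightarrow C) \lor A) \land D)) \lor B)):
        T \lnot ((C \lor (((D \leftrightarrow C) \lor A) \land D)) \lor B): α-rule — add F (C \lor (((D \leftrightarrow C) \lor A) \land D)), F B.
        F (C \lor (((D \leftrightarrow C) \lor A) \land D)): α-rule — add F C, F (((D \leftrightarrow C) \lor A) \land D).
        F (((D \leftrightarrow C) \lor A) \land D): β-rule — branch into F ((D \leftrightarrow C) \lor A)  //  F D.
          branch 2.1.1 (add F ((D \leftrightarrow C) \lor A)):
            F ((D \leftrightarrow C) \lor A): α-rule — add F (D \leftrightarrow C), F A.
            F (D \leftrightarrow C): β-rule — branch into T D, F C  //  F D, T C.
              branch 2.1.1.1 (add T D, F C):
                ○ open, literals {A=false, B=false, C=false, D=true}.
              branch 2.1.1.2 (add F D, T C):
                × closes — contains both C and \lnot C.
          branch 2.1.2 (add F D):
            ○ open, literals {A=false, B=false, C=false, D=false}.
      branch 2.2 (add F \lnot A, F \lnot ((C \lor (((D \leftrightarrow C) \lor A) \land D)) \lor B)):
        F \lnot ((C \lor (((D \leftrightarrow C) \lor A) \land D)) \lor B): β-rule — branch into T (C \lor (((D \leftrightarrow C) \lor A) \land D))  //  T B.
          branch 2.2.1 (add T (C \lor (((D \leftrightarrow C) \lor A) \land D))):
            T (C \lor (((D \leftrightarrow C) \lor A) \land D)): β-rule — branch into T C  //  T (((D \leftrightarrow C) \lor A) \land D).
              branch 2.2.1.1 (add T C):
                ○ open, literals {A=true, C=true}.
              branch 2.2.1.2 (add T (((D \leftrightarrow C) \lor A) \land D)):
                T (((D \leftrightarrow C) \lor A) \land D): α-rule — add T ((D \leftrightarrow C) \lor A), T D.
                T ((D \leftrightarrow C) \lor A): β-rule — branch into T (D \leftrightarrow C)  //  T A.
                  branch 2.2.1.2.1 (add T (D \leftrightarrow C)):
                    T (D \leftrightarrow C): β-rule — branch into T D, T C  //  F D, F C.
                      branch 2.2.1.2.1.1 (add T D, T C):
                        ○ open, literals {A=true, C=true, D=true}.
                      branch 2.2.1.2.1.2 (add F D, F C):
                        × closes — contains both D and \lnot D.
                  branch 2.2.1.2.2 (add T A):
                    ○ open, literals {A=true, D=true}.
          branch 2.2.2 (add T B):
            ○ open, literals {A=true, B=true}.
4 branches closed, 8 open.
Each open branch fixes some atoms; the unmentioned ones are free. Counting distinct full assignments: branch {C=true, D=false} (A, B) contributes 4 new; branch {C=true, D=true} (A, B) contributes 4 new; branch {A=false, B=false, C=false, D=true} (none free) contributes 1 new; branch {A=false, B=false, C=false, D=false} (none free) contributes 1 new; branch {A=true, C=true} (B, D) contributes 0 new; branch {A=true, C=true, D=true} (B) contributes 0 new; branch {A=true, D=true} (B, C) contributes 2 new; branch {A=true, B=true} (C, D) contributes 1 new. Total: 13.

13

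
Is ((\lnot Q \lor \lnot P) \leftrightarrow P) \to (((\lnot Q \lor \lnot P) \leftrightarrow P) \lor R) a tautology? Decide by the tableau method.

Assume the negation and expand:
Initial set: {\lnot (((\lnot Q \lor \lnot P) \leftrightarrow P) \to (((\lnot Q \lor \lnot P) \leftrightarrow P) \lor R))}.
\lnot (((\lnot Q \lor \lnot P) \leftrightarrow P) \to (((\lnot Q \lor \lnot P) \leftrightarrow P) \lor R)): α-rule — add ((\lnot Q \lor \lnot P) \leftrightarrow P), \lnot (((\lnot Q \lor \lnot P) \leftrightarrow P) \lor R).
\lnot (((\lnot Q \lor \lnot P) \leftrightarrow P) \lor R): α-rule — add \lnot ((\lnot Q \lor \lnot P) \leftrightarrow P), \lnot R.
((\lnot Q \lor \lnot P) \leftrightarrow P): β-rule — branch into (\lnot Q \lor \lnot P), P  //  \lnot (\lnot Q \lor \lnot P), \lnot P.
  branch 1 (add (\lnot Q \lor \lnot P), P):
    \lnot ((\lnot Q \lor \lnot P) \leftrightarrow P): β-rule — branch into (\lnot Q \lor \lnot P), \lnot P  //  \lnot (\lnot Q \lor \lnot P), P.
      branch 1.1 (add (\lnot Q \lor \lnot P), \lnot P):
        × closes — contains both P and \lnot P.
      branch 1.2 (add \lnot (\lnot Q \lor \lnot P), P):
        \lnot (\lnot Q \lor \lnot P): α-rule — add \lnot \lnot Q, \lnot \lnot P.
        (\lnot Q \lor \lnot P): β-rule — branch into \lnot Q  //  \lnot P.
          branch 1.2.1 (add \lnot Q):
            × closes — contains both Q and \lnot Q.
          branch 1.2.2 (add \lnot P):
            × closes — contains both P and \lnot P.
  branch 2 (add \lnot (\lnot Q \lor \lnot P), \lnot P):
    \lnot (\lnot Q \lor \lnot P): α-rule — add \lnot \lnot Q, \lnot \lnot P.
    × closes — contains both P and \lnot P.
All 4 branches close.
Every branch closed, so the negation is unsatisfiable and the formula is valid.

Valid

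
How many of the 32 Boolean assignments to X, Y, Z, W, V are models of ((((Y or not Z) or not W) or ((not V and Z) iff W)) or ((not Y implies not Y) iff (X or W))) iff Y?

16

Initial set: {T (((((Y or not Z) or not W) or ((not V and Z) iff W)) or ((not Y implies not Y) iff (X or W))) iff Y)}.
T (((((Y or not Z) or not W) or ((not V and Z) iff W)) or ((not Y implies not Y) iff (X or W))) iff Y): β-rule — branch into T ((((Y or not Z) or not W) or ((not V and Z) iff W)) or ((not Y implies not Y) iff (X or W))), T Y  //  F ((((Y or not Z) or not W) or ((not V and Z) iff W)) or ((not Y implies not Y) iff (X or W))), F Y.
  branch 1 (add T ((((Y or not Z) or not W) or ((not V and Z) iff W)) or ((not Y implies not Y) iff (X or W))), T Y):
    T ((((Y or not Z) or not W) or ((not V and Z) iff W)) or ((not Y implies not Y) iff (X or W))): β-rule — branch into T (((Y or not Z) or not W) or ((not V and Z) iff W))  //  T ((not Y implies not Y) iff (X or W)).
      branch 1.1 (add T (((Y or not Z) or not W) or ((not V and Z) iff W))):
        T (((Y or not Z) or not W) or ((not V and Z) iff W)): β-rule — branch into T ((Y or not Z) or not W)  //  T ((not V and Z) iff W).
          branch 1.1.1 (add T ((Y or not Z) or not W)):
            T ((Y or not Z) or not W): β-rule — branch into T (Y or not Z)  //  T not W.
              branch 1.1.1.1 (add T (Y or not Z)):
                T (Y or not Z): β-rule — branch into T Y  //  T not Z.
                  branch 1.1.1.1.1 (add T Y):
                    ○ open, literals {Y=true}.
                  branch 1.1.1.1.2 (add T not Z):
                    ○ open, literals {Y=true, Z=false}.
              branch 1.1.1.2 (add T not W):
                ○ open, literals {W=false, Y=true}.
          branch 1.1.2 (add T ((not V and Z) iff W)):
            T ((not V and Z) iff W): β-rule — branch into T (not V and Z), T W  //  F (not V and Z), F W.
              branch 1.1.2.1 (add T (not V and Z), T W):
                T (not V and Z): α-rule — add T not V, T Z.
                ○ open, literals {V=false, W=true, Y=true, Z=true}.
              branch 1.1.2.2 (add F (not V and Z), F W):
                F (not V and Z): β-rule — branch into F not V  //  F Z.
                  branch 1.1.2.2.1 (add F not V):
                    ○ open, literals {V=true, W=false, Y=true}.
                  branch 1.1.2.2.2 (add F Z):
                    ○ open, literals {W=false, Y=true, Z=false}.
      branch 1.2 (add T ((not Y implies not Y) iff (X or W))):
        T ((not Y implies not Y) iff (X or W)): β-rule — branch into T (not Y implies not Y), T (X or W)  //  F (not Y implies not Y), F (X or W).
          branch 1.2.1 (add T (not Y implies not Y), T (X or W)):
            T (not Y implies not Y): β-rule — branch into F not Y  //  T not Y.
              branch 1.2.1.1 (add F not Y):
                T (X or W): β-rule — branch into T X  //  T W.
                  branch 1.2.1.1.1 (add T X):
                    ○ open, literals {X=true, Y=true}.
                  branch 1.2.1.1.2 (add T W):
                    ○ open, literals {W=true, Y=true}.
              branch 1.2.1.2 (add T not Y):
                × closes — contains both Y and not Y.
          branch 1.2.2 (add F (not Y implies not Y), F (X or W)):
            F (not Y implies not Y): α-rule — add T not Y, F not Y.
            × closes — contains both Y and not Y.
  branch 2 (add F ((((Y or not Z) or not W) or ((not V and Z) iff W)) or ((not Y implies not Y) iff (X or W))), F Y):
    F ((((Y or not Z) or not W) or ((not V and Z) iff W)) or ((not Y implies not Y) iff (X or W))): α-rule — add F (((Y or not Z) or not W) or ((not V and Z) iff W)), F ((not Y implies not Y) iff (X or W)).
    F (((Y or not Z) or not W) or ((not V and Z) iff W)): α-rule — add F ((Y or not Z) or not W), F ((not V and Z) iff W).
    F ((Y or not Z) or not W): α-rule — add F (Y or not Z), F not W.
    F (Y or not Z): α-rule — add F Y, F not Z.
    F ((not Y implies not Y) iff (X or W)): β-rule — branch into T (not Y implies not Y), F (X or W)  //  F (not Y implies not Y), T (X or W).
      branch 2.1 (add T (not Y implies not Y), F (X or W)):
        F (X or W): α-rule — add F X, F W.
        × closes — contains both W and not W.
      branch 2.2 (add F (not Y implies not Y), T (X or W)):
        F (not Y implies not Y): α-rule — add T not Y, F not Y.
        × closes — contains both Y and not Y.
4 branches closed, 8 open.
Each open branch fixes some atoms; the unmentioned ones are free. Counting distinct full assignments: branch {Y=true} (X, Z, W, V) contributes 16 new; branch {Y=true, Z=false} (X, W, V) contributes 0 new; branch {W=false, Y=true} (X, Z, V) contributes 0 new; branch {V=false, W=true, Y=true, Z=true} (X) contributes 0 new; branch {V=true, W=false, Y=true} (X, Z) contributes 0 new; branch {W=false, Y=true, Z=false} (X, V) contributes 0 new; branch {X=true, Y=true} (Z, W, V) contributes 0 new; branch {W=true, Y=true} (X, Z, V) contributes 0 new. Total: 16.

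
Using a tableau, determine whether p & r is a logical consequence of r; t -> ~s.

Initial set: {r; (t -> ~s); ~(p & r)}.
(t -> ~s): β-rule — branch into ~t  //  ~s.
  branch 1 (add ~t):
    ~(p & r): β-rule — branch into ~p  //  ~r.
      branch 1.1 (add ~p):
        ○ open, literals {p=0, r=1, t=0}.
      branch 1.2 (add ~r):
        × closes — contains both r and ~r.
  branch 2 (add ~s):
    ~(p & r): β-rule — branch into ~p  //  ~r.
      branch 2.1 (add ~p):
        ○ open, literals {p=0, r=1, s=0}.
      branch 2.2 (add ~r):
        × closes — contains both r and ~r.
2 branches closed, 2 open.
An open branch gives a countermodel: p=0, r=1, t=0 (unmentioned atoms arbitrary); the premises hold there but the conclusion fails.

No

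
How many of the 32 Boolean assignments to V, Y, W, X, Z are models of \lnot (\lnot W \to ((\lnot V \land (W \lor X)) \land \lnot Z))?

14

Initial set: {\lnot (\lnot W \to ((\lnot V \land (W \lor X)) \land \lnot Z))}.
\lnot (\lnot W \to ((\lnot V \land (W \lor X)) \land \lnot Z)): α-rule — add \lnot W, \lnot ((\lnot V \land (W \lor X)) \land \lnot Z).
\lnot ((\lnot V \land (W \lor X)) \land \lnot Z): β-rule — branch into \lnot (\lnot V \land (W \lor X))  //  \lnot \lnot Z.
  branch 1 (add \lnot (\lnot V \land (W \lor X))):
    \lnot (\lnot V \land (W \lor X)): β-rule — branch into \lnot \lnot V  //  \lnot (W \lor X).
      branch 1.1 (add \lnot \lnot V):
        ○ open, literals {V=T, W=F}.
      branch 1.2 (add \lnot (W \lor X)):
        \lnot (W \lor X): α-rule — add \lnot W, \lnot X.
        ○ open, literals {W=F, X=F}.
  branch 2 (add \lnot \lnot Z):
    ○ open, literals {W=F, Z=T}.
0 branches closed, 3 open.
Each open branch fixes some atoms; the unmentioned ones are free. Counting distinct full assignments: branch {V=T, W=F} (Y, X, Z) contributes 8 new; branch {W=F, X=F} (V, Y, Z) contributes 4 new; branch {W=F, Z=T} (V, Y, X) contributes 2 new. Total: 14.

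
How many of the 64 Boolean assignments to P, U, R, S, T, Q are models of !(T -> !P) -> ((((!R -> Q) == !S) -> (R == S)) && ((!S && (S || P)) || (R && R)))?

56

Initial set: {T (!(T -> !P) -> ((((!R -> Q) == !S) -> (R == S)) && ((!S && (S || P)) || (R && R))))}.
T (!(T -> !P) -> ((((!R -> Q) == !S) -> (R == S)) && ((!S && (S || P)) || (R && R)))): β-rule — branch into F !(T -> !P)  //  T ((((!R -> Q) == !S) -> (R == S)) && ((!S && (S || P)) || (R && R))).
  branch 1 (add F !(T -> !P)):
    F !(T -> !P): β-rule — branch into F T  //  T !P.
      branch 1.1 (add F T):
        ○ open, literals {T=F}.
      branch 1.2 (add T !P):
        ○ open, literals {P=F}.
  branch 2 (add T ((((!R -> Q) == !S) -> (R == S)) && ((!S && (S || P)) || (R && R)))):
    T ((((!R -> Q) == !S) -> (R == S)) && ((!S && (S || P)) || (R && R))): α-rule — add T (((!R -> Q) == !S) -> (R == S)), T ((!S && (S || P)) || (R && R)).
    T (((!R -> Q) == !S) -> (R == S)): β-rule — branch into F ((!R -> Q) == !S)  //  T (R == S).
      branch 2.1 (add F ((!R -> Q) == !S)):
        T ((!S && (S || P)) || (R && R)): β-rule — branch into T (!S && (S || P))  //  T (R && R).
          branch 2.1.1 (add T (!S && (S || P))):
            T (!S && (S || P)): α-rule — add T !S, T (S || P).
            F ((!R -> Q) == !S): β-rule — branch into T (!R -> Q), F !S  //  F (!R -> Q), T !S.
              branch 2.1.1.1 (add T (!R -> Q), F !S):
                × closes — contains both S and !S.
              branch 2.1.1.2 (add F (!R -> Q), T !S):
                F (!R -> Q): α-rule — add T !R, F Q.
                T (S || P): β-rule — branch into T S  //  T P.
                  branch 2.1.1.2.1 (add T S):
                    × closes — contains both S and !S.
                  branch 2.1.1.2.2 (add T P):
                    ○ open, literals {P=T, Q=F, R=F, S=F}.
          branch 2.1.2 (add T (R && R)):
            T (R && R): α-rule — add T R, T R.
            F ((!R -> Q) == !S): β-rule — branch into T (!R -> Q), F !S  //  F (!R -> Q), T !S.
              branch 2.1.2.1 (add T (!R -> Q), F !S):
                T (!R -> Q): β-rule — branch into F !R  //  T Q.
                  branch 2.1.2.1.1 (add F !R):
                    ○ open, literals {R=T, S=T}.
                  branch 2.1.2.1.2 (add T Q):
                    ○ open, literals {Q=T, R=T, S=T}.
              branch 2.1.2.2 (add F (!R -> Q), T !S):
                F (!R -> Q): α-rule — add T !R, F Q.
                × closes — contains both R and !R.
      branch 2.2 (add T (R == S)):
        T ((!S && (S || P)) || (R && R)): β-rule — branch into T (!S && (S || P))  //  T (R && R).
          branch 2.2.1 (add T (!S && (S || P))):
            T (!S && (S || P)): α-rule — add T !S, T (S || P).
            T (R == S): β-rule — branch into T R, T S  //  F R, F S.
              branch 2.2.1.1 (add T R, T S):
                × closes — contains both S and !S.
              branch 2.2.1.2 (add F R, F S):
                T (S || P): β-rule — branch into T S  //  T P.
                  branch 2.2.1.2.1 (add T S):
                    × closes — contains both S and !S.
                  branch 2.2.1.2.2 (add T P):
                    ○ open, literals {P=T, R=F, S=F}.
          branch 2.2.2 (add T (R && R)):
            T (R && R): α-rule — add T R, T R.
            T (R == S): β-rule — branch into T R, T S  //  F R, F S.
              branch 2.2.2.1 (add T R, T S):
                ○ open, literals {R=T, S=T}.
              branch 2.2.2.2 (add F R, F S):
                × closes — contains both R and !R.
6 branches closed, 7 open.
Each open branch fixes some atoms; the unmentioned ones are free. Counting distinct full assignments: branch {T=F} (P, U, R, S, Q) contributes 32 new; branch {P=F} (U, R, S, T, Q) contributes 16 new; branch {P=T, Q=F, R=F, S=F} (U, T) contributes 2 new; branch {R=T, S=T} (P, U, T, Q) contributes 4 new; branch {Q=T, R=T, S=T} (P, U, T) contributes 0 new; branch {P=T, R=F, S=F} (U, T, Q) contributes 2 new; branch {R=T, S=T} (P, U, T, Q) contributes 0 new. Total: 56.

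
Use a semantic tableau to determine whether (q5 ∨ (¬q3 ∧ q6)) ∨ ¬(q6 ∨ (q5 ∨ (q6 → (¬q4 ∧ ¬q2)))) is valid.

Assume the negation and expand:
Initial set: {¬((q5 ∨ (¬q3 ∧ q6)) ∨ ¬(q6 ∨ (q5 ∨ (q6 → (¬q4 ∧ ¬q2)))))}.
¬((q5 ∨ (¬q3 ∧ q6)) ∨ ¬(q6 ∨ (q5 ∨ (q6 → (¬q4 ∧ ¬q2))))): α-rule — add ¬(q5 ∨ (¬q3 ∧ q6)), ¬¬(q6 ∨ (q5 ∨ (q6 → (¬q4 ∧ ¬q2)))).
¬(q5 ∨ (¬q3 ∧ q6)): α-rule — add ¬q5, ¬(¬q3 ∧ q6).
¬¬(q6 ∨ (q5 ∨ (q6 → (¬q4 ∧ ¬q2)))): β-rule — branch into q6  //  (q5 ∨ (q6 → (¬q4 ∧ ¬q2))).
  branch 1 (add q6):
    ¬(¬q3 ∧ q6): β-rule — branch into ¬¬q3  //  ¬q6.
      branch 1.1 (add ¬¬q3):
        ○ open, literals {q3=T, q5=F, q6=T}.
      branch 1.2 (add ¬q6):
        × closes — contains both q6 and ¬q6.
  branch 2 (add (q5 ∨ (q6 → (¬q4 ∧ ¬q2)))):
    ¬(¬q3 ∧ q6): β-rule — branch into ¬¬q3  //  ¬q6.
      branch 2.1 (add ¬¬q3):
        (q5 ∨ (q6 → (¬q4 ∧ ¬q2))): β-rule — branch into q5  //  (q6 → (¬q4 ∧ ¬q2)).
          branch 2.1.1 (add q5):
            × closes — contains both q5 and ¬q5.
          branch 2.1.2 (add (q6 → (¬q4 ∧ ¬q2))):
            (q6 → (¬q4 ∧ ¬q2)): β-rule — branch into ¬q6  //  (¬q4 ∧ ¬q2).
              branch 2.1.2.1 (add ¬q6):
                ○ open, literals {q3=T, q5=F, q6=F}.
              branch 2.1.2.2 (add (¬q4 ∧ ¬q2)):
                (¬q4 ∧ ¬q2): α-rule — add ¬q4, ¬q2.
                ○ open, literals {q2=F, q3=T, q4=F, q5=F}.
      branch 2.2 (add ¬q6):
        (q5 ∨ (q6 → (¬q4 ∧ ¬q2))): β-rule — branch into q5  //  (q6 → (¬q4 ∧ ¬q2)).
          branch 2.2.1 (add q5):
            × closes — contains both q5 and ¬q5.
          branch 2.2.2 (add (q6 → (¬q4 ∧ ¬q2))):
            (q6 → (¬q4 ∧ ¬q2)): β-rule — branch into ¬q6  //  (¬q4 ∧ ¬q2).
              branch 2.2.2.1 (add ¬q6):
                ○ open, literals {q5=F, q6=F}.
              branch 2.2.2.2 (add (¬q4 ∧ ¬q2)):
                (¬q4 ∧ ¬q2): α-rule — add ¬q4, ¬q2.
                ○ open, literals {q2=F, q4=F, q5=F, q6=F}.
3 branches closed, 5 open.
An open branch gives a countermodel: q3=T, q5=F, q6=T (unmentioned atoms arbitrary); under it the original formula is false.

Not valid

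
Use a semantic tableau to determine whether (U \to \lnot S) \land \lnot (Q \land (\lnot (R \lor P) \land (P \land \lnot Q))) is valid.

Not valid

Assume the negation and expand:
Initial set: {\lnot ((U \to \lnot S) \land \lnot (Q \land (\lnot (R \lor P) \land (P \land \lnot Q))))}.
\lnot ((U \to \lnot S) \land \lnot (Q \land (\lnot (R \lor P) \land (P \land \lnot Q)))): β-rule — branch into \lnot (U \to \lnot S)  //  \lnot \lnot (Q \land (\lnot (R \lor P) \land (P \land \lnot Q))).
  branch 1 (add \lnot (U \to \lnot S)):
    \lnot (U \to \lnot S): α-rule — add U, \lnot \lnot S.
    ○ open, literals {S=1, U=1}.
  branch 2 (add \lnot \lnot (Q \land (\lnot (R \lor P) \land (P \land \lnot Q)))):
    \lnot \lnot (Q \land (\lnot (R \lor P) \land (P \land \lnot Q))): α-rule — add Q, (\lnot (R \lor P) \land (P \land \lnot Q)).
    (\lnot (R \lor P) \land (P \land \lnot Q)): α-rule — add \lnot (R \lor P), (P \land \lnot Q).
    \lnot (R \lor P): α-rule — add \lnot R, \lnot P.
    (P \land \lnot Q): α-rule — add P, \lnot Q.
    × closes — contains both P and \lnot P.
1 branch closed, 1 open.
An open branch gives a countermodel: S=1, U=1 (unmentioned atoms arbitrary); under it the original formula is false.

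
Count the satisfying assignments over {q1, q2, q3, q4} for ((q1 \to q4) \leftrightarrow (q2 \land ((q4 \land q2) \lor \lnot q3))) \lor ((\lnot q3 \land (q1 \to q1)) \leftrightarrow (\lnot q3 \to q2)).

9

Initial set: {(((q1 \to q4) \leftrightarrow (q2 \land ((q4 \land q2) \lor \lnot q3))) \lor ((\lnot q3 \land (q1 \to q1)) \leftrightarrow (\lnot q3 \to q2)))}.
(((q1 \to q4) \leftrightarrow (q2 \land ((q4 \land q2) \lor \lnot q3))) \lor ((\lnot q3 \land (q1 \to q1)) \leftrightarrow (\lnot q3 \to q2))): β-rule — branch into ((q1 \to q4) \leftrightarrow (q2 \land ((q4 \land q2) \lor \lnot q3)))  //  ((\lnot q3 \land (q1 \to q1)) \leftrightarrow (\lnot q3 \to q2)).
  branch 1 (add ((q1 \to q4) \leftrightarrow (q2 \land ((q4 \land q2) \lor \lnot q3)))):
    ((q1 \to q4) \leftrightarrow (q2 \land ((q4 \land q2) \lor \lnot q3))): β-rule — branch into (q1 \to q4), (q2 \land ((q4 \land q2) \lor \lnot q3))  //  \lnot (q1 \to q4), \lnot (q2 \land ((q4 \land q2) \lor \lnot q3)).
      branch 1.1 (add (q1 \to q4), (q2 \land ((q4 \land q2) \lor \lnot q3))):
        (q2 \land ((q4 \land q2) \lor \lnot q3)): α-rule — add q2, ((q4 \land q2) \lor \lnot q3).
        (q1 \to q4): β-rule — branch into \lnot q1  //  q4.
          branch 1.1.1 (add \lnot q1):
            ((q4 \land q2) \lor \lnot q3): β-rule — branch into (q4 \land q2)  //  \lnot q3.
              branch 1.1.1.1 (add (q4 \land q2)):
                (q4 \land q2): α-rule — add q4, q2.
                ○ open, literals {q1=0, q2=1, q4=1}.
              branch 1.1.1.2 (add \lnot q3):
                ○ open, literals {q1=0, q2=1, q3=0}.
          branch 1.1.2 (add q4):
            ((q4 \land q2) \lor \lnot q3): β-rule — branch into (q4 \land q2)  //  \lnot q3.
              branch 1.1.2.1 (add (q4 \land q2)):
                (q4 \land q2): α-rule — add q4, q2.
                ○ open, literals {q2=1, q4=1}.
              branch 1.1.2.2 (add \lnot q3):
                ○ open, literals {q2=1, q3=0, q4=1}.
      branch 1.2 (add \lnot (q1 \to q4), \lnot (q2 \land ((q4 \land q2) \lor \lnot q3))):
        \lnot (q1 \to q4): α-rule — add q1, \lnot q4.
        \lnot (q2 \land ((q4 \land q2) \lor \lnot q3)): β-rule — branch into \lnot q2  //  \lnot ((q4 \land q2) \lor \lnot q3).
          branch 1.2.1 (add \lnot q2):
            ○ open, literals {q1=1, q2=0, q4=0}.
          branch 1.2.2 (add \lnot ((q4 \land q2) \lor \lnot q3)):
            \lnot ((q4 \land q2) \lor \lnot q3): α-rule — add \lnot (q4 \land q2), \lnot \lnot q3.
            \lnot (q4 \land q2): β-rule — branch into \lnot q4  //  \lnot q2.
              branch 1.2.2.1 (add \lnot q4):
                ○ open, literals {q1=1, q3=1, q4=0}.
              branch 1.2.2.2 (add \lnot q2):
                ○ open, literals {q1=1, q2=0, q3=1, q4=0}.
  branch 2 (add ((\lnot q3 \land (q1 \to q1)) \leftrightarrow (\lnot q3 \to q2))):
    ((\lnot q3 \land (q1 \to q1)) \leftrightarrow (\lnot q3 \to q2)): β-rule — branch into (\lnot q3 \land (q1 \to q1)), (\lnot q3 \to q2)  //  \lnot (\lnot q3 \land (q1 \to q1)), \lnot (\lnot q3 \to q2).
      branch 2.1 (add (\lnot q3 \land (q1 \to q1)), (\lnot q3 \to q2)):
        (\lnot q3 \land (q1 \to q1)): α-rule — add \lnot q3, (q1 \to q1).
        (\lnot q3 \to q2): β-rule — branch into \lnot \lnot q3  //  q2.
          branch 2.1.1 (add \lnot \lnot q3):
            × closes — contains both q3 and \lnot q3.
          branch 2.1.2 (add q2):
            (q1 \to q1): β-rule — branch into \lnot q1  //  q1.
              branch 2.1.2.1 (add \lnot q1):
                ○ open, literals {q1=0, q2=1, q3=0}.
              branch 2.1.2.2 (add q1):
                ○ open, literals {q1=1, q2=1, q3=0}.
      branch 2.2 (add \lnot (\lnot q3 \land (q1 \to q1)), \lnot (\lnot q3 \to q2)):
        \lnot (\lnot q3 \to q2): α-rule — add \lnot q3, \lnot q2.
        \lnot (\lnot q3 \land (q1 \to q1)): β-rule — branch into \lnot \lnot q3  //  \lnot (q1 \to q1).
          branch 2.2.1 (add \lnot \lnot q3):
            × closes — contains both q3 and \lnot q3.
          branch 2.2.2 (add \lnot (q1 \to q1)):
            \lnot (q1 \to q1): α-rule — add q1, \lnot q1.
            × closes — contains both q1 and \lnot q1.
3 branches closed, 9 open.
Each open branch fixes some atoms; the unmentioned ones are free. Counting distinct full assignments: branch {q1=0, q2=1, q4=1} (q3) contributes 2 new; branch {q1=0, q2=1, q3=0} (q4) contributes 1 new; branch {q2=1, q4=1} (q1, q3) contributes 2 new; branch {q2=1, q3=0, q4=1} (q1) contributes 0 new; branch {q1=1, q2=0, q4=0} (q3) contributes 2 new; branch {q1=1, q3=1, q4=0} (q2) contributes 1 new; branch {q1=1, q2=0, q3=1, q4=0} (none free) contributes 0 new; branch {q1=0, q2=1, q3=0} (q4) contributes 0 new; branch {q1=1, q2=1, q3=0} (q4) contributes 1 new. Total: 9.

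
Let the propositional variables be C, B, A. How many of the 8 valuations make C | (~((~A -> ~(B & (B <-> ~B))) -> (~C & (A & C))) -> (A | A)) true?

Initial set: {(C | (~((~A -> ~(B & (B <-> ~B))) -> (~C & (A & C))) -> (A | A)))}.
(C | (~((~A -> ~(B & (B <-> ~B))) -> (~C & (A & C))) -> (A | A))): β-rule — branch into C  //  (~((~A -> ~(B & (B <-> ~B))) -> (~C & (A & C))) -> (A | A)).
  branch 1 (add C):
    ○ open, literals {C=T}.
  branch 2 (add (~((~A -> ~(B & (B <-> ~B))) -> (~C & (A & C))) -> (A | A))):
    (~((~A -> ~(B & (B <-> ~B))) -> (~C & (A & C))) -> (A | A)): β-rule — branch into ~~((~A -> ~(B & (B <-> ~B))) -> (~C & (A & C)))  //  (A | A).
      branch 2.1 (add ~~((~A -> ~(B & (B <-> ~B))) -> (~C & (A & C)))):
        ~~((~A -> ~(B & (B <-> ~B))) -> (~C & (A & C))): β-rule — branch into ~(~A -> ~(B & (B <-> ~B)))  //  (~C & (A & C)).
          branch 2.1.1 (add ~(~A -> ~(B & (B <-> ~B)))):
            ~(~A -> ~(B & (B <-> ~B))): α-rule — add ~A, ~~(B & (B <-> ~B)).
            ~~(B & (B <-> ~B)): α-rule — add B, (B <-> ~B).
            (B <-> ~B): β-rule — branch into B, ~B  //  ~B, ~~B.
              branch 2.1.1.1 (add B, ~B):
                × closes — contains both B and ~B.
              branch 2.1.1.2 (add ~B, ~~B):
                × closes — contains both B and ~B.
          branch 2.1.2 (add (~C & (A & C))):
            (~C & (A & C)): α-rule — add ~C, (A & C).
            (A & C): α-rule — add A, C.
            × closes — contains both C and ~C.
      branch 2.2 (add (A | A)):
        (A | A): β-rule — branch into A  //  A.
          branch 2.2.1 (add A):
            ○ open, literals {A=T}.
          branch 2.2.2 (add A):
            ○ open, literals {A=T}.
3 branches closed, 3 open.
Each open branch fixes some atoms; the unmentioned ones are free. Counting distinct full assignments: branch {C=T} (B, A) contributes 4 new; branch {A=T} (C, B) contributes 2 new; branch {A=T} (C, B) contributes 0 new. Total: 6.

6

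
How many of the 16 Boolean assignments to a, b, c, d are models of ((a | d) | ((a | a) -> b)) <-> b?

Initial set: {(((a | d) | ((a | a) -> b)) <-> b)}.
(((a | d) | ((a | a) -> b)) <-> b): β-rule — branch into ((a | d) | ((a | a) -> b)), b  //  ~((a | d) | ((a | a) -> b)), ~b.
  branch 1 (add ((a | d) | ((a | a) -> b)), b):
    ((a | d) | ((a | a) -> b)): β-rule — branch into (a | d)  //  ((a | a) -> b).
      branch 1.1 (add (a | d)):
        (a | d): β-rule — branch into a  //  d.
          branch 1.1.1 (add a):
            ○ open, literals {a=T, b=T}.
          branch 1.1.2 (add d):
            ○ open, literals {b=T, d=T}.
      branch 1.2 (add ((a | a) -> b)):
        ((a | a) -> b): β-rule — branch into ~(a | a)  //  b.
          branch 1.2.1 (add ~(a | a)):
            ~(a | a): α-rule — add ~a, ~a.
            ○ open, literals {a=F, b=T}.
          branch 1.2.2 (add b):
            ○ open, literals {b=T}.
  branch 2 (add ~((a | d) | ((a | a) -> b)), ~b):
    ~((a | d) | ((a | a) -> b)): α-rule — add ~(a | d), ~((a | a) -> b).
    ~(a | d): α-rule — add ~a, ~d.
    ~((a | a) -> b): α-rule — add (a | a), ~b.
    (a | a): β-rule — branch into a  //  a.
      branch 2.1 (add a):
        × closes — contains both a and ~a.
      branch 2.2 (add a):
        × closes — contains both a and ~a.
2 branches closed, 4 open.
Each open branch fixes some atoms; the unmentioned ones are free. Counting distinct full assignments: branch {a=T, b=T} (c, d) contributes 4 new; branch {b=T, d=T} (a, c) contributes 2 new; branch {a=F, b=T} (c, d) contributes 2 new; branch {b=T} (a, c, d) contributes 0 new. Total: 8.

8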